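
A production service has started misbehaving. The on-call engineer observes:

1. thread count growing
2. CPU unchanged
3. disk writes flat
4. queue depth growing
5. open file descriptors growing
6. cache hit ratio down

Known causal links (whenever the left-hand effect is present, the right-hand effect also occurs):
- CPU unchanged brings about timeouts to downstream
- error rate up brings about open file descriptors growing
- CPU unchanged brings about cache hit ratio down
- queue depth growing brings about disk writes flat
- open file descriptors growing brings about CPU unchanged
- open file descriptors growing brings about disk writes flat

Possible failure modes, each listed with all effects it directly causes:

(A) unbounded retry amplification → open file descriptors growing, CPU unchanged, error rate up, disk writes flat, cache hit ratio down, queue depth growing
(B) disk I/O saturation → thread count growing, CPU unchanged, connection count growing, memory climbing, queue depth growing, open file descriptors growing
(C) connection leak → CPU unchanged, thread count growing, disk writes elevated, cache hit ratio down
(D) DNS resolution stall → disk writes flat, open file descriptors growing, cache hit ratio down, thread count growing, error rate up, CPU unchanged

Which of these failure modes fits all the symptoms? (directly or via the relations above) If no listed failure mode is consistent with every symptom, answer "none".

B

Per-candidate check:
(A) unbounded retry amplification — thread count growing NO; CPU unchanged yes; disk writes flat yes; queue depth growing yes; open file descriptors growing yes; cache hit ratio down yes
(B) disk I/O saturation — accounts for every observation (disk writes flat by queue depth growing → disk writes flat)
(C) connection leak — fails on disk writes flat, queue depth growing, open file descriptors growing (predicts disk writes elevated, not disk writes flat)
(D) DNS resolution stall — does not account for queue depth growing
(B) alone accounts for all the evidence.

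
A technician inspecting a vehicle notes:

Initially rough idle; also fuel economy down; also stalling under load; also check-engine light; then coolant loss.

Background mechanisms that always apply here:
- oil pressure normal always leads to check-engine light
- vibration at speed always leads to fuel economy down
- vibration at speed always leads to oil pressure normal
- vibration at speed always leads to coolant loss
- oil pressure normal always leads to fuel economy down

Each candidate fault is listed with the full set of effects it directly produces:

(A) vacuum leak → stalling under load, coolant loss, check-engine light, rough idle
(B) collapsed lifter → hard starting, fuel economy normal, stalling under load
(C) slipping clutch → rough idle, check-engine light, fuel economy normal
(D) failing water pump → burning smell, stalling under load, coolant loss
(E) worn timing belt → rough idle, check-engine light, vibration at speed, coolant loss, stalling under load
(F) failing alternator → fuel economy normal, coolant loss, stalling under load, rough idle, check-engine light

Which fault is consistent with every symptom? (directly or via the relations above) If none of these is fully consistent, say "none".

E

Per-candidate check:
(A) vacuum leak — rough idle match; fuel economy down miss; stalling under load match; check-engine light match; coolant loss match
(B) collapsed lifter — rough idle miss; fuel economy down miss; stalling under load match; check-engine light miss; coolant loss miss
(C) slipping clutch — fails on fuel economy down, stalling under load, coolant loss (predicts fuel economy normal, not fuel economy down)
(D) failing water pump — does not account for rough idle, fuel economy down, check-engine light
(E) worn timing belt — accounts for every observation (fuel economy down by vibration at speed → fuel economy down)
(F) failing alternator — rough idle match; fuel economy down miss; stalling under load match; check-engine light match; coolant loss match
(E) is the only candidate with no mismatches.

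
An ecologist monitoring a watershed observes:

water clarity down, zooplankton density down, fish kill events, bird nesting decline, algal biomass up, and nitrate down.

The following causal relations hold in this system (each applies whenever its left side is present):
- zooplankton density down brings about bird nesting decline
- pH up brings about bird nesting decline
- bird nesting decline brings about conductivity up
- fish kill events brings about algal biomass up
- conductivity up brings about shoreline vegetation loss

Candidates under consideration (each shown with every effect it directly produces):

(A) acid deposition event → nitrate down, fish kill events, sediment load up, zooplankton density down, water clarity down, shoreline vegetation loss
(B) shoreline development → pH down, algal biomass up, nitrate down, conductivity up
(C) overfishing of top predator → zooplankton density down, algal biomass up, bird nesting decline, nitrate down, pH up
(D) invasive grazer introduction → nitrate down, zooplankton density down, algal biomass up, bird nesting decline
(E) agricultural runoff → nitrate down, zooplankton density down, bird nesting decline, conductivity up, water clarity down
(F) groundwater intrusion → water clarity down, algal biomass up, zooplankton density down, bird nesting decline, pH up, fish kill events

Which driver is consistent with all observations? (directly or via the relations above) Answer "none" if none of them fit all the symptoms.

A

For each candidate, compare predicted effects to what was observed:
(A) acid deposition event — accounts for every observation (bird nesting decline through zooplankton density down → bird nesting decline)
(B) shoreline development — water clarity down NO; zooplankton density down NO; fish kill events NO; bird nesting decline NO; algal biomass up yes; nitrate down yes
(C) overfishing of top predator — water clarity down NO; zooplankton density down yes; fish kill events NO; bird nesting decline yes; algal biomass up yes; nitrate down yes
(D) invasive grazer introduction — water clarity down NO; zooplankton density down yes; fish kill events NO; bird nesting decline yes; algal biomass up yes; nitrate down yes
(E) agricultural runoff — water clarity down yes; zooplankton density down yes; fish kill events NO; bird nesting decline yes; algal biomass up NO; nitrate down yes
(F) groundwater intrusion — water clarity down yes; zooplankton density down yes; fish kill events yes; bird nesting decline yes; algal biomass up yes; nitrate down NO
(A) alone accounts for all the evidence.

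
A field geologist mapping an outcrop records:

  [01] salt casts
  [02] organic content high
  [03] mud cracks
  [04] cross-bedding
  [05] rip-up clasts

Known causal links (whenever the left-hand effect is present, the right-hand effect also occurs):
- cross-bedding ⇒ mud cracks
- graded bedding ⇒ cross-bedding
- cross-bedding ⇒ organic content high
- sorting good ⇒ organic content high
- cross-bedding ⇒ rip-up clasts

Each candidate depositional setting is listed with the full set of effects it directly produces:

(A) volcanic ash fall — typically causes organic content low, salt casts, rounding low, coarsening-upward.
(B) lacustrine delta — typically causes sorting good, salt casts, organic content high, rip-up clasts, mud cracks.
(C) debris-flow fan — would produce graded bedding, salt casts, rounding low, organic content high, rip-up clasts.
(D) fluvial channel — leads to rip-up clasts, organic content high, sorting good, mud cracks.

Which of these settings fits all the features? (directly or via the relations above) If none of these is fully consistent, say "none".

Per-candidate check:
(A) volcanic ash fall — salt casts +; organic content high -; mud cracks -; cross-bedding -; rip-up clasts -
(B) lacustrine delta — salt casts +; organic content high +; mud cracks +; cross-bedding -; rip-up clasts +
(C) debris-flow fan — accounts for every observation (mud cracks via graded bedding → cross-bedding → mud cracks)
(D) fluvial channel — salt casts -; organic content high +; mud cracks +; cross-bedding -; rip-up clasts +
(C) alone accounts for all the evidence.

C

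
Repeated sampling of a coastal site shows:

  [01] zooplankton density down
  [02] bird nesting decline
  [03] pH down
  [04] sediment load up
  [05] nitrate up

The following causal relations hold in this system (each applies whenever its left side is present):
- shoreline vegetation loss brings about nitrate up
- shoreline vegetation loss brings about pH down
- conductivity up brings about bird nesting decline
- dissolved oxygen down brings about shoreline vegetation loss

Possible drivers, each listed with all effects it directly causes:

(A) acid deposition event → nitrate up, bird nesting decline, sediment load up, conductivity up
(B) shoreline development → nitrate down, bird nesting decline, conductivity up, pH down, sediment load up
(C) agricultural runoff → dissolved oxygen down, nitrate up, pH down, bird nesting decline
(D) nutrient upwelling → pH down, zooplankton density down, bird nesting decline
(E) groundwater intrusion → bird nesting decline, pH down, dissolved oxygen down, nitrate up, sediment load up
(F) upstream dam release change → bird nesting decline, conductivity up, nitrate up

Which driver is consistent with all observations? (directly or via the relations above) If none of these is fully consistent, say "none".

Checking each candidate against the observations:
(A) acid deposition event — zooplankton density down NO; bird nesting decline yes; pH down NO; sediment load up yes; nitrate up yes
(B) shoreline development — fails on zooplankton density down, nitrate up (predicts nitrate down, not nitrate up)
(C) agricultural runoff — does not account for zooplankton density down, sediment load up
(D) nutrient upwelling — does not account for sediment load up, nitrate up
(E) groundwater intrusion — does not account for zooplankton density down
(F) upstream dam release change — does not account for zooplankton density down, pH down, sediment load up
Every candidate fails on at least one observation.

none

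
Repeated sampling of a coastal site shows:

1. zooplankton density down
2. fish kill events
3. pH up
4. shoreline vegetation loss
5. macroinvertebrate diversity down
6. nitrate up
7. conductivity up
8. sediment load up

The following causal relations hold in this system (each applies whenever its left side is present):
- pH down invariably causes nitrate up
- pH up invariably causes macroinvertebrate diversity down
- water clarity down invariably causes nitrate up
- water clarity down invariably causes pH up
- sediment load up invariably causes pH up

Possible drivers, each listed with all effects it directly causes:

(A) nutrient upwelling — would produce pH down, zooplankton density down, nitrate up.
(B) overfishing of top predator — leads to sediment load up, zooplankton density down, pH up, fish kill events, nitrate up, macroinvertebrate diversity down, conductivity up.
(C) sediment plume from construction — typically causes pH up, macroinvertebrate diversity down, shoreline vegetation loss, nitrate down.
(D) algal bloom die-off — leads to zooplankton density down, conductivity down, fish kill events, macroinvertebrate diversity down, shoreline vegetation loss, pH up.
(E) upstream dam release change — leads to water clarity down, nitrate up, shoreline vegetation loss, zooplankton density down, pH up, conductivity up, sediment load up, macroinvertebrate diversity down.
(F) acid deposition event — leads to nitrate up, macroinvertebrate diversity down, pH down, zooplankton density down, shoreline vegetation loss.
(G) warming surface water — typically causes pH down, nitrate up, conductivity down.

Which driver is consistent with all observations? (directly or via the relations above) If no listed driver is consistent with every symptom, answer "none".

none

Per-candidate check:
(A) nutrient upwelling — fails on fish kill events, pH up, shoreline vegetation loss, macroinvertebrate diversity down, conductivity up, sediment load up (predicts pH down, not pH up)
(B) overfishing of top predator — zooplankton density down match; fish kill events match; pH up match; shoreline vegetation loss miss; macroinvertebrate diversity down match; nitrate up match; conductivity up match; sediment load up match
(C) sediment plume from construction — fails on zooplankton density down, fish kill events, nitrate up, conductivity up, sediment load up (predicts nitrate down, not nitrate up)
(D) algal bloom die-off — zooplankton density down match; fish kill events match; pH up match; shoreline vegetation loss match; macroinvertebrate diversity down match; nitrate up miss; conductivity up miss; sediment load up miss
(E) upstream dam release change — does not account for fish kill events
(F) acid deposition event — fails on fish kill events, pH up, conductivity up, sediment load up (predicts pH down, not pH up)
(G) warming surface water — fails on zooplankton density down, fish kill events, pH up, shoreline vegetation loss, macroinvertebrate diversity down, conductivity up, sediment load up (predicts pH down, not pH up; predicts conductivity down, not conductivity up)
No candidate is consistent with all observations.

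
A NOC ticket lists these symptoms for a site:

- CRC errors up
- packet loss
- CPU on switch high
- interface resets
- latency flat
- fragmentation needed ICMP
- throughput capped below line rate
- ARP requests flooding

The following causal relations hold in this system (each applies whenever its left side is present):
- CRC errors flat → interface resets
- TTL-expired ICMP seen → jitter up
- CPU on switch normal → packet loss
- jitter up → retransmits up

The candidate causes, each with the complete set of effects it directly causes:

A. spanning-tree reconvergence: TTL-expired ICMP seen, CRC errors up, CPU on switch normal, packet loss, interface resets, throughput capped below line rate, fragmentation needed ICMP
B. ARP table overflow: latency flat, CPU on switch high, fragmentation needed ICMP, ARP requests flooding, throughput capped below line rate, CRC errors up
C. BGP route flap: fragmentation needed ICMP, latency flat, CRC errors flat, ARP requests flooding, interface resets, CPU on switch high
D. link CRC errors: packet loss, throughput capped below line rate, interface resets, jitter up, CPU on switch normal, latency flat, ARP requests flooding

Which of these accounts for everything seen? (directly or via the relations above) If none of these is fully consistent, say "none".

none

Testing each hypothesis:
(A) spanning-tree reconvergence — fails on CPU on switch high, latency flat, ARP requests flooding (predicts CPU on switch normal, not CPU on switch high)
(B) ARP table overflow — does not account for packet loss, interface resets
(C) BGP route flap — fails on CRC errors up, packet loss, throughput capped below line rate (predicts CRC errors flat, not CRC errors up)
(D) link CRC errors — CRC errors up ✗; packet loss ✓; CPU on switch high ✗; interface resets ✓; latency flat ✓; fragmentation needed ICMP ✗; throughput capped below line rate ✓; ARP requests flooding ✓
No candidate is consistent with all observations.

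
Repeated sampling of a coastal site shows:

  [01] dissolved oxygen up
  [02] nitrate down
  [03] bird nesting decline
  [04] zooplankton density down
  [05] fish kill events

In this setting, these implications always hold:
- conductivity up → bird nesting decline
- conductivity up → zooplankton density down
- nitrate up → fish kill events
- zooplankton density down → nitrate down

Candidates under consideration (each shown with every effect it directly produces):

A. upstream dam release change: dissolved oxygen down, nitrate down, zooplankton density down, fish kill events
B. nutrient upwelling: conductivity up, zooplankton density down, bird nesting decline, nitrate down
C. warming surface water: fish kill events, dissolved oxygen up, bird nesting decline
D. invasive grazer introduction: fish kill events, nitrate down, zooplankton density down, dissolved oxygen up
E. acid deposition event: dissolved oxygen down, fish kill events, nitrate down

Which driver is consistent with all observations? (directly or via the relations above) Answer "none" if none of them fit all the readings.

For each candidate, compare predicted effects to what was observed:
(A) upstream dam release change — fails on dissolved oxygen up, bird nesting decline (predicts dissolved oxygen down, not dissolved oxygen up)
(B) nutrient upwelling — dissolved oxygen up NO; nitrate down yes; bird nesting decline yes; zooplankton density down yes; fish kill events NO
(C) warming surface water — does not account for nitrate down, zooplankton density down
(D) invasive grazer introduction — does not account for bird nesting decline
(E) acid deposition event — dissolved oxygen up NO; nitrate down yes; bird nesting decline NO; zooplankton density down NO; fish kill events yes
No candidate is consistent with all observations.

none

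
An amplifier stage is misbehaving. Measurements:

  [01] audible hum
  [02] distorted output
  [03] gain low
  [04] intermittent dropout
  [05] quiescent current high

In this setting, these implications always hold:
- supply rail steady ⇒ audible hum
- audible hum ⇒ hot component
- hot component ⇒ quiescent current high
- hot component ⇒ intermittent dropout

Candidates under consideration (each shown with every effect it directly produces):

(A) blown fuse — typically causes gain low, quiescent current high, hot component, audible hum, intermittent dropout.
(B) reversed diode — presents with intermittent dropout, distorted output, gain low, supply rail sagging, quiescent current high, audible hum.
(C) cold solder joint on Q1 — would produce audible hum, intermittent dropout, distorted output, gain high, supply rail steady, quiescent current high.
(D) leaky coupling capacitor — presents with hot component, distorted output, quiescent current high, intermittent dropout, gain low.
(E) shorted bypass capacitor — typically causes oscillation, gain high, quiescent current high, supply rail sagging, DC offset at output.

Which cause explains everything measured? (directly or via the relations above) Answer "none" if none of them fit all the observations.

B

Per-candidate check:
(A) blown fuse — does not account for distorted output
(B) reversed diode — accounts for every observation
(C) cold solder joint on Q1 — audible hum match; distorted output match; gain low miss; intermittent dropout match; quiescent current high match
(D) leaky coupling capacitor — audible hum miss; distorted output match; gain low match; intermittent dropout match; quiescent current high match
(E) shorted bypass capacitor — audible hum miss; distorted output miss; gain low miss; intermittent dropout miss; quiescent current high match
(B) is the only candidate with no mismatches.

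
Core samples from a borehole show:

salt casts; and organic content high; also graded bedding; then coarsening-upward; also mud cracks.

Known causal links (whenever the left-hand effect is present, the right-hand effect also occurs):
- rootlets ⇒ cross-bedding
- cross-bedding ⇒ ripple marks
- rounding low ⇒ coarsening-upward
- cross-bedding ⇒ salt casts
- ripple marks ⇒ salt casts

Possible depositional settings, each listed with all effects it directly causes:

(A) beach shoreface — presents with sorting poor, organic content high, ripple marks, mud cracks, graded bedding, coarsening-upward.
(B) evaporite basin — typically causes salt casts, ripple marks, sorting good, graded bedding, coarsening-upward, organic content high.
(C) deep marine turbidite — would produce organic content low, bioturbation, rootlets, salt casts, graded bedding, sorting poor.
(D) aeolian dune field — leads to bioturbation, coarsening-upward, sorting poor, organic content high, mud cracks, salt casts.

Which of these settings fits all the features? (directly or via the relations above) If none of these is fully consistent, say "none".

A

Testing each hypothesis:
(A) beach shoreface — salt casts match (through ripple marks → salt casts); organic content high match; graded bedding match; coarsening-upward match; mud cracks match
(B) evaporite basin — salt casts match; organic content high match; graded bedding match; coarsening-upward match; mud cracks miss
(C) deep marine turbidite — salt casts match; organic content high miss; graded bedding match; coarsening-upward miss; mud cracks miss
(D) aeolian dune field — salt casts match; organic content high match; graded bedding miss; coarsening-upward match; mud cracks match
Only (A) is consistent with every observation.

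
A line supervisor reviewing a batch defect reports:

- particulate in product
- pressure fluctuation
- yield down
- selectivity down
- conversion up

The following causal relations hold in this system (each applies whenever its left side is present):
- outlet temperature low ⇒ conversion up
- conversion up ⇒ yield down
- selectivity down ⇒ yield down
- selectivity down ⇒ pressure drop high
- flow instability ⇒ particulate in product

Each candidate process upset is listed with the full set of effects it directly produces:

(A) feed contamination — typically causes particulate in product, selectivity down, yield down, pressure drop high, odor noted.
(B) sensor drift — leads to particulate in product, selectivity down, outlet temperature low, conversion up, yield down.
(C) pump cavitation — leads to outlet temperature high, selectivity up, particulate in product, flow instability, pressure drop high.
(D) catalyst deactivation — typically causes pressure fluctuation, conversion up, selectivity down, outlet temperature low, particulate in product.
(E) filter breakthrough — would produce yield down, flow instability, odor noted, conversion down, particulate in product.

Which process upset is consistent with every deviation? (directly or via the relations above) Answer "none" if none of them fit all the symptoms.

For each candidate, compare predicted effects to what was observed:
(A) feed contamination — particulate in product +; pressure fluctuation -; yield down +; selectivity down +; conversion up -
(B) sensor drift — does not account for pressure fluctuation
(C) pump cavitation — particulate in product +; pressure fluctuation -; yield down -; selectivity down -; conversion up -
(D) catalyst deactivation — particulate in product +; pressure fluctuation +; yield down + (via conversion up → yield down); selectivity down +; conversion up +
(E) filter breakthrough — particulate in product +; pressure fluctuation -; yield down +; selectivity down -; conversion up -
Only (D) is consistent with every observation.

D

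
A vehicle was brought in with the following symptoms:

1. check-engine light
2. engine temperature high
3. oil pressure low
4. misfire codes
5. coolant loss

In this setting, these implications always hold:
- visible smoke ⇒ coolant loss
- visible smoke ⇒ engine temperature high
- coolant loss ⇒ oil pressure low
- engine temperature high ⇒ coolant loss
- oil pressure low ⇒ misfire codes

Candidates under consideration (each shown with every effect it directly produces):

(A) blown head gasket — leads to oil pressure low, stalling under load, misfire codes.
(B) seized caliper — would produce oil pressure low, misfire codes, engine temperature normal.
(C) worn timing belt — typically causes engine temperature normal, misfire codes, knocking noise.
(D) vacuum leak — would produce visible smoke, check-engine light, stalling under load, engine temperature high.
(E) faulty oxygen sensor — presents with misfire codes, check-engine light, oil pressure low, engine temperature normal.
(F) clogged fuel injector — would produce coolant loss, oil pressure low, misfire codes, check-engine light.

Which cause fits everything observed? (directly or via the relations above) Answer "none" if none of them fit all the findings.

D

Testing each hypothesis:
(A) blown head gasket — does not account for check-engine light, engine temperature high, coolant loss
(B) seized caliper — check-engine light NO; engine temperature high NO; oil pressure low yes; misfire codes yes; coolant loss NO
(C) worn timing belt — check-engine light NO; engine temperature high NO; oil pressure low NO; misfire codes yes; coolant loss NO
(D) vacuum leak — check-engine light yes; engine temperature high yes; oil pressure low yes (through visible smoke → coolant loss → oil pressure low); misfire codes yes (through visible smoke → coolant loss → oil pressure low → misfire codes); coolant loss yes (through visible smoke → coolant loss)
(E) faulty oxygen sensor — fails on engine temperature high, coolant loss (predicts engine temperature normal, not engine temperature high)
(F) clogged fuel injector — does not account for engine temperature high
Only (D) is consistent with every observation.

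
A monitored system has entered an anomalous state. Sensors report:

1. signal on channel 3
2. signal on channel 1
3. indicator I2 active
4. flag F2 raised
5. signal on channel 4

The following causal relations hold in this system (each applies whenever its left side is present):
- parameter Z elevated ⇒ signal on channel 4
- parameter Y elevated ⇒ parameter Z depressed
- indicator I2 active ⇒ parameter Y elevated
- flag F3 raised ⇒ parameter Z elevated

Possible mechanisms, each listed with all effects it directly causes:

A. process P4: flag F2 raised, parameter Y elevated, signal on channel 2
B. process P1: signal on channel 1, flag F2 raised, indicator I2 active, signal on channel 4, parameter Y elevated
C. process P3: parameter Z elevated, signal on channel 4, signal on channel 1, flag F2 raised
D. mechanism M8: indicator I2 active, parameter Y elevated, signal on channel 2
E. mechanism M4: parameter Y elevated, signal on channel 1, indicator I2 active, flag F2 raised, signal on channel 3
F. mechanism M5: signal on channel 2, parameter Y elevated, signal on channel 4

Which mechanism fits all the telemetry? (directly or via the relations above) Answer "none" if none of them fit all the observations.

none

Per-candidate check:
(A) process P4 — does not account for signal on channel 3, signal on channel 1, indicator I2 active, signal on channel 4
(B) process P1 — does not account for signal on channel 3
(C) process P3 — does not account for signal on channel 3, indicator I2 active
(D) mechanism M8 — does not account for signal on channel 3, signal on channel 1, flag F2 raised, signal on channel 4
(E) mechanism M4 — signal on channel 3 +; signal on channel 1 +; indicator I2 active +; flag F2 raised +; signal on channel 4 -
(F) mechanism M5 — signal on channel 3 -; signal on channel 1 -; indicator I2 active -; flag F2 raised -; signal on channel 4 +
None of the listed candidates fits everything.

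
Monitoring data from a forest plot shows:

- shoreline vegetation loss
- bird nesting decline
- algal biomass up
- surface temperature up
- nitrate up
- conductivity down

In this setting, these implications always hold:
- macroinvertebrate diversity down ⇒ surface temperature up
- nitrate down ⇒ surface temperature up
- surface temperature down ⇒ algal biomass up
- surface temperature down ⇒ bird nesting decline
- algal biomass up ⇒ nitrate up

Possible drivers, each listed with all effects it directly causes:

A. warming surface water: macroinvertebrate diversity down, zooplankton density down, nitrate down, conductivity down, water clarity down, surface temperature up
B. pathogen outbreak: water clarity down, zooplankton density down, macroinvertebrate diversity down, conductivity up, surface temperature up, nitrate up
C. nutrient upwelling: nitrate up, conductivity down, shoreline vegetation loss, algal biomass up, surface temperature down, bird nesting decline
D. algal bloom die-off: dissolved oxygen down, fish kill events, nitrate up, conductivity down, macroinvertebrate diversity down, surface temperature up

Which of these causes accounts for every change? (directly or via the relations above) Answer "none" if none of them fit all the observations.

none

For each candidate, compare predicted effects to what was observed:
(A) warming surface water — shoreline vegetation loss ✗; bird nesting decline ✗; algal biomass up ✗; surface temperature up ✓; nitrate up ✗; conductivity down ✓
(B) pathogen outbreak — shoreline vegetation loss ✗; bird nesting decline ✗; algal biomass up ✗; surface temperature up ✓; nitrate up ✓; conductivity down ✗
(C) nutrient upwelling — shoreline vegetation loss ✓; bird nesting decline ✓; algal biomass up ✓; surface temperature up ✗; nitrate up ✓; conductivity down ✓
(D) algal bloom die-off — shoreline vegetation loss ✗; bird nesting decline ✗; algal biomass up ✗; surface temperature up ✓; nitrate up ✓; conductivity down ✓
None of the listed candidates fits everything.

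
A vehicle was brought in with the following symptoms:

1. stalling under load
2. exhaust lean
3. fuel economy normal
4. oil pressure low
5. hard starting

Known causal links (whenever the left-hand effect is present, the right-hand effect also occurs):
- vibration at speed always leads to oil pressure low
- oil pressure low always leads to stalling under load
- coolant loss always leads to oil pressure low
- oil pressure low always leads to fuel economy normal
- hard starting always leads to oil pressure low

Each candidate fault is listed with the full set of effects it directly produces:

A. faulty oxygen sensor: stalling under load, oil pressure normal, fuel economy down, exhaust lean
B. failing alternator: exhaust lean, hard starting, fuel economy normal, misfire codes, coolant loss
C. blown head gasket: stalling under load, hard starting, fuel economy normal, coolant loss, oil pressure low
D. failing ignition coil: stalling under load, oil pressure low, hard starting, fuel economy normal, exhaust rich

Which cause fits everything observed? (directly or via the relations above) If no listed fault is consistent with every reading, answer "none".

For each candidate, compare predicted effects to what was observed:
(A) faulty oxygen sensor — stalling under load +; exhaust lean +; fuel economy normal -; oil pressure low -; hard starting -
(B) failing alternator — stalling under load + (through coolant loss → oil pressure low → stalling under load); exhaust lean +; fuel economy normal +; oil pressure low + (through coolant loss → oil pressure low); hard starting +
(C) blown head gasket — stalling under load +; exhaust lean -; fuel economy normal +; oil pressure low +; hard starting +
(D) failing ignition coil — stalling under load +; exhaust lean -; fuel economy normal +; oil pressure low +; hard starting +
Only (B) is consistent with every observation.

B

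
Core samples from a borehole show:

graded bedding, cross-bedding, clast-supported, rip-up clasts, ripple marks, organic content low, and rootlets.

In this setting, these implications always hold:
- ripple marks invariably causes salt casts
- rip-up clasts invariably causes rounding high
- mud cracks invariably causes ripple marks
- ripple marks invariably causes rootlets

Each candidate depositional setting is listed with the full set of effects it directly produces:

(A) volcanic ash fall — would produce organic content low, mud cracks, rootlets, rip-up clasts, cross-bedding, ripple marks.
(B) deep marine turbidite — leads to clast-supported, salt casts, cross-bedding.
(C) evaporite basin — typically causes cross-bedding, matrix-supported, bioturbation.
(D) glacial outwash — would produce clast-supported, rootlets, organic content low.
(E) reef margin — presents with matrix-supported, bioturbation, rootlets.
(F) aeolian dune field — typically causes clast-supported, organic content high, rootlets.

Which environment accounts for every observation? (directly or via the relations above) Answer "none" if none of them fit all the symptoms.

none

Per-candidate check:
(A) volcanic ash fall — does not account for graded bedding, clast-supported
(B) deep marine turbidite — does not account for graded bedding, rip-up clasts, ripple marks, organic content low, rootlets
(C) evaporite basin — fails on graded bedding, clast-supported, rip-up clasts, ripple marks, organic content low, rootlets (predicts matrix-supported, not clast-supported)
(D) glacial outwash — does not account for graded bedding, cross-bedding, rip-up clasts, ripple marks
(E) reef margin — fails on graded bedding, cross-bedding, clast-supported, rip-up clasts, ripple marks, organic content low (predicts matrix-supported, not clast-supported)
(F) aeolian dune field — graded bedding miss; cross-bedding miss; clast-supported match; rip-up clasts miss; ripple marks miss; organic content low miss; rootlets match
No candidate is consistent with all observations.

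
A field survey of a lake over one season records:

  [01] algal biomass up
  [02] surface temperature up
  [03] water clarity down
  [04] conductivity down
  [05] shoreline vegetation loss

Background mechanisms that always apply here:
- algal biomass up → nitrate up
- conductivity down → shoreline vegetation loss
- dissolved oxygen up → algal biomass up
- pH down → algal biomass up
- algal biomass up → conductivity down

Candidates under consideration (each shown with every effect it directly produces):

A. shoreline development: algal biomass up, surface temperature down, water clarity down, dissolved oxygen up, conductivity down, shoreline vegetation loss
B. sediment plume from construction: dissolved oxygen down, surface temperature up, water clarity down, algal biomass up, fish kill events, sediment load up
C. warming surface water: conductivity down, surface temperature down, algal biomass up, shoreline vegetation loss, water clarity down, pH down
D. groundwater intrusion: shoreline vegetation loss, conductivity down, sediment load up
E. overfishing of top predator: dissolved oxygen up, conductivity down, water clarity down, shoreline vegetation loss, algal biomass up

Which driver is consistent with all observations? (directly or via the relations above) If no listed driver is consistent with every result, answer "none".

B

For each candidate, compare predicted effects to what was observed:
(A) shoreline development — fails on surface temperature up (predicts surface temperature down, not surface temperature up)
(B) sediment plume from construction — algal biomass up match; surface temperature up match; water clarity down match; conductivity down match (through algal biomass up → conductivity down); shoreline vegetation loss match (through algal biomass up → conductivity down → shoreline vegetation loss)
(C) warming surface water — fails on surface temperature up (predicts surface temperature down, not surface temperature up)
(D) groundwater intrusion — algal biomass up miss; surface temperature up miss; water clarity down miss; conductivity down match; shoreline vegetation loss match
(E) overfishing of top predator — does not account for surface temperature up
(B) is the only candidate with no mismatches.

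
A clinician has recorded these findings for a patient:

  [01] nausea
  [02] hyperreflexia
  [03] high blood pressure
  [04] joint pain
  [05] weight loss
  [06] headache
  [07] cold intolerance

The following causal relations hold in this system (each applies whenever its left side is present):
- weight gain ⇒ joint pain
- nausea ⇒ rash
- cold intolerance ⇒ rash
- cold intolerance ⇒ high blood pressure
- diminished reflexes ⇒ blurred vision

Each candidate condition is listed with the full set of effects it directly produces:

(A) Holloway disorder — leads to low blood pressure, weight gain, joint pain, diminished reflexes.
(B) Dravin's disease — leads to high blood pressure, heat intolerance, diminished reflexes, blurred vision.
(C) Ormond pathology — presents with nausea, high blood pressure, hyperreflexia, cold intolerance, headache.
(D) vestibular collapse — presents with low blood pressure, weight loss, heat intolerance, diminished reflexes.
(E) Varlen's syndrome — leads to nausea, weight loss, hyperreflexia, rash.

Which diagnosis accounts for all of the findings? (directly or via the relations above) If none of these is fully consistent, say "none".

Testing each hypothesis:
(A) Holloway disorder — nausea NO; hyperreflexia NO; high blood pressure NO; joint pain yes; weight loss NO; headache NO; cold intolerance NO
(B) Dravin's disease — fails on nausea, hyperreflexia, joint pain, weight loss, headache, cold intolerance (predicts diminished reflexes, not hyperreflexia; predicts heat intolerance, not cold intolerance)
(C) Ormond pathology — nausea yes; hyperreflexia yes; high blood pressure yes; joint pain NO; weight loss NO; headache yes; cold intolerance yes
(D) vestibular collapse — nausea NO; hyperreflexia NO; high blood pressure NO; joint pain NO; weight loss yes; headache NO; cold intolerance NO
(E) Varlen's syndrome — does not account for high blood pressure, joint pain, headache, cold intolerance
None of the listed candidates fits everything.

none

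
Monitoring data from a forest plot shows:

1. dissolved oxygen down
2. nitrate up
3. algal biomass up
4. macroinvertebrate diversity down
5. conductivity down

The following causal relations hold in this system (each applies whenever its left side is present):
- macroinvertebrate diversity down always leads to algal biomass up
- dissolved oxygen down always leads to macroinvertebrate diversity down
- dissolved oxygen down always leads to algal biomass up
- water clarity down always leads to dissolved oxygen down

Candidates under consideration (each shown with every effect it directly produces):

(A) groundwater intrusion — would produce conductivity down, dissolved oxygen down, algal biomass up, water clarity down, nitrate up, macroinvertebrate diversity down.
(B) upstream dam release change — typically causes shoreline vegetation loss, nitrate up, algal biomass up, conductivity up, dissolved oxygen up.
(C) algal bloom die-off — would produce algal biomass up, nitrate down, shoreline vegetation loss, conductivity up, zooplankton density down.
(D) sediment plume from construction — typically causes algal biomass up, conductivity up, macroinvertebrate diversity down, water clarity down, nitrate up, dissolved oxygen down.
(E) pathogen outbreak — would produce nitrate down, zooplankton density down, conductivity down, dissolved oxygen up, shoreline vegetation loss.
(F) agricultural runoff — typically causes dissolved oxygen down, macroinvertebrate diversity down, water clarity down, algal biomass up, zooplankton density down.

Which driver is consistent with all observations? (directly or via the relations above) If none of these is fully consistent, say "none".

Checking each candidate against the observations:
(A) groundwater intrusion — dissolved oxygen down yes; nitrate up yes; algal biomass up yes; macroinvertebrate diversity down yes; conductivity down yes
(B) upstream dam release change — dissolved oxygen down NO; nitrate up yes; algal biomass up yes; macroinvertebrate diversity down NO; conductivity down NO
(C) algal bloom die-off — fails on dissolved oxygen down, nitrate up, macroinvertebrate diversity down, conductivity down (predicts nitrate down, not nitrate up; predicts conductivity up, not conductivity down)
(D) sediment plume from construction — fails on conductivity down (predicts conductivity up, not conductivity down)
(E) pathogen outbreak — fails on dissolved oxygen down, nitrate up, algal biomass up, macroinvertebrate diversity down (predicts dissolved oxygen up, not dissolved oxygen down; predicts nitrate down, not nitrate up)
(F) agricultural runoff — does not account for nitrate up, conductivity down
Only (A) is consistent with every observation.

A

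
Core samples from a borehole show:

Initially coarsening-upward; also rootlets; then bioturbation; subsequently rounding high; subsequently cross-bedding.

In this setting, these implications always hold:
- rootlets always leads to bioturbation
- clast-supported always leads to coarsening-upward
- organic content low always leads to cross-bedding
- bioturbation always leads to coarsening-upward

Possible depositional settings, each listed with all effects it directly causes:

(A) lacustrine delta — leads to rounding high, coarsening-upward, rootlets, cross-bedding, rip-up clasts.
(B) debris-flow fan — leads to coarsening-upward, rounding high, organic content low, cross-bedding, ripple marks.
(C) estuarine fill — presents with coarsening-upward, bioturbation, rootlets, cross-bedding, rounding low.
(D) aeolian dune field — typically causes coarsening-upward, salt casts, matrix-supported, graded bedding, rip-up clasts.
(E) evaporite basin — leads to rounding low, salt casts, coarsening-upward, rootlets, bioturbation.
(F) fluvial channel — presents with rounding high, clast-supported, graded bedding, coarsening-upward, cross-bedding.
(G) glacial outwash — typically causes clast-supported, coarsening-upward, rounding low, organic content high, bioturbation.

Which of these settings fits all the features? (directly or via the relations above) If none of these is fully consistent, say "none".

A

Testing each hypothesis:
(A) lacustrine delta — coarsening-upward ✓; rootlets ✓; bioturbation ✓ (through rootlets → bioturbation); rounding high ✓; cross-bedding ✓
(B) debris-flow fan — does not account for rootlets, bioturbation
(C) estuarine fill — coarsening-upward ✓; rootlets ✓; bioturbation ✓; rounding high ✗; cross-bedding ✓
(D) aeolian dune field — does not account for rootlets, bioturbation, rounding high, cross-bedding
(E) evaporite basin — fails on rounding high, cross-bedding (predicts rounding low, not rounding high)
(F) fluvial channel — does not account for rootlets, bioturbation
(G) glacial outwash — coarsening-upward ✓; rootlets ✗; bioturbation ✓; rounding high ✗; cross-bedding ✗
(A) alone accounts for all the evidence.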